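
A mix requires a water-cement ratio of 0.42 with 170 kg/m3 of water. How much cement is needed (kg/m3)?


Cement = water / (w/c)
= 170 / 0.42
= 404.8 kg/m3

404.8


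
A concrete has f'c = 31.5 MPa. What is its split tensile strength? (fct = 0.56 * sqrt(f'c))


fct = 0.56 * sqrt(31.5)
= 0.56 * 5.612
= 3.143 MPa

3.143


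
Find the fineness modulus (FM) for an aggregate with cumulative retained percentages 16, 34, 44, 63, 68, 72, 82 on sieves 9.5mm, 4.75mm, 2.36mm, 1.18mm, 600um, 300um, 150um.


FM = sum(cumulative % retained) / 100
= 379 / 100
= 3.79

3.79


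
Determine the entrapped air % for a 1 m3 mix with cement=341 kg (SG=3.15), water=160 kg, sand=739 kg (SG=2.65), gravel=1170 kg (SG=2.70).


Vol cement = 341 / (3.15 * 1000) = 0.108254 m3
Vol water = 160 / 1000 = 0.16 m3
Vol sand = 739 / (2.65 * 1000) = 0.278868 m3
Vol gravel = 1170 / (2.70 * 1000) = 0.433333 m3
Total solid + water volume = 0.980455 m3
Air = (1 - 0.980455) * 100 = 1.95%

1.95


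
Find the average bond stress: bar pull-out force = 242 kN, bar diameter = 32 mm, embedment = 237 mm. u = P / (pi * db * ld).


u = P / (pi * db * ld)
= 242 * 1000 / (pi * 32 * 237)
= 10.157 MPa

10.157


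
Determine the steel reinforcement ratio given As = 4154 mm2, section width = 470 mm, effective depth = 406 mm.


rho = As / (b * d)
= 4154 / (470 * 406)
= 0.0218

0.0218


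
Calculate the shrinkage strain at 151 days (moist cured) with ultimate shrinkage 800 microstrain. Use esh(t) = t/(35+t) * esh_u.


esh(151) = 151 / (35 + 151) * 800
= 151 / 186 * 800
= 649.5 microstrain

649.5


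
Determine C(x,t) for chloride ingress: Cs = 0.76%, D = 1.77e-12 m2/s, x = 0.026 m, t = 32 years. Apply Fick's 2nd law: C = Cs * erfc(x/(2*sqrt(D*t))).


t_seconds = 32 * 365.25 * 24 * 3600 = 1009843200.0 s
arg = 0.026 / (2 * sqrt(1.77e-12 * 1009843200.0))
= 0.3075
erfc(0.3075) = 0.6637
C = 0.76 * 0.6637 = 0.5044%

0.5044


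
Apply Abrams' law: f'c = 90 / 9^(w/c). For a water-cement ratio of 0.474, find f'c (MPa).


f'c = 90 / 9^0.474
= 90 / 2.833
= 31.76 MPa

31.76


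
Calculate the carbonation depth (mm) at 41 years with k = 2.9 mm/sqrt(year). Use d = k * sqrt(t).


depth = k * sqrt(t)
= 2.9 * sqrt(41)
= 18.57 mm

18.57


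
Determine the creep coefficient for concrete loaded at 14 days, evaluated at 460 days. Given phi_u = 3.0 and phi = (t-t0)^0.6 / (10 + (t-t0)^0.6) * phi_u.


dt = 460 - 14 = 446
phi = 446^0.6 / (10 + 446^0.6) * 3.0
= 2.386

2.386


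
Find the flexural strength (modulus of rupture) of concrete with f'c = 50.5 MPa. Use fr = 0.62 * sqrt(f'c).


fr = 0.62 * sqrt(50.5)
= 4.406 MPa

4.406


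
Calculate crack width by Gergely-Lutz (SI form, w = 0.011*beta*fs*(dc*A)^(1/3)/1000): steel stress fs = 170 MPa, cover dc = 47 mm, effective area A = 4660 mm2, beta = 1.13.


w = 0.011 * beta * fs * (dc * A)^(1/3) / 1000
= 0.011 * 1.13 * 170 * (47 * 4660)^(1/3) / 1000
= 0.127 mm

0.127


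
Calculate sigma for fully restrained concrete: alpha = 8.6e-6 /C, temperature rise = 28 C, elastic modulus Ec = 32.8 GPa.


sigma = alpha * dT * Ec
= 8.6e-6 * 28 * 32.8 * 1000
= 7.898 MPa

7.898


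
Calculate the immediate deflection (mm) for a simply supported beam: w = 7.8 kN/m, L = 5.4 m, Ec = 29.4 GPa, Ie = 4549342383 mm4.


Convert: L = 5.4 m = 5400 mm, Ec = 29.4 GPa = 29400 MPa
delta = 5 * 7.8 * 5400^4 / (384 * 29400 * 4549342383)
= 0.65 mm

0.65


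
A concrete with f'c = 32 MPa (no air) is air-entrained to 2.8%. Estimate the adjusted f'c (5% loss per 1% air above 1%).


Strength loss = (2.8 - 1) * 5 = 9.0%
f'c = 32 * (1 - 9.0/100)
= 29.12 MPa

29.12


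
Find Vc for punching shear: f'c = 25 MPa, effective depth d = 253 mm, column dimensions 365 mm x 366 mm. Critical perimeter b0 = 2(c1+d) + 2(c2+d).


b0 = 2*(365 + 253) + 2*(366 + 253) = 2474 mm
Vc = 0.33 * sqrt(25) * 2474 * 253 / 1000
= 1032.77 kN

1032.77


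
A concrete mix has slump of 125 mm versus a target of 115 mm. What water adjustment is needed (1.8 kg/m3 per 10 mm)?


Difference = 115 - 125 = -10 mm
Water adjustment = -10 * 1.8 / 10 = -1.8 kg/m3

-1.8


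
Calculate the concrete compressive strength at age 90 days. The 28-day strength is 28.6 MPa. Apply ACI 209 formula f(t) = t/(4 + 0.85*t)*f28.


f(90) = 90 / (4 + 0.85 * 90) * 28.6
= 90 / 80.5 * 28.6
= 31.98 MPa

31.98


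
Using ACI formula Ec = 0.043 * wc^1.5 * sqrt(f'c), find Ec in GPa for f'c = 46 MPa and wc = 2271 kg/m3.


Ec = 0.043 * 2271^1.5 * sqrt(46) / 1000
= 31.56 GPa

31.56


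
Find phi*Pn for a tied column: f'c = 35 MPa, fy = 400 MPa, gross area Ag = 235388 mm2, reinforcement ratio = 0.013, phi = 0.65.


Ast = rho * Ag = 0.013 * 235388 = 3060.044 mm2
phi*Pn = 0.65 * 0.80 * (0.85 * 35 * (235388 - 3060.044) + 400 * 3060.044) / 1000
= 4230.6 kN

4230.6


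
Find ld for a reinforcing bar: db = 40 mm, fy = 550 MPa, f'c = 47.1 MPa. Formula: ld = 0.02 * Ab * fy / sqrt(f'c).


Ab = pi * 40^2 / 4 = 1256.637 mm2
ld = 0.02 * 1256.637 * 550 / sqrt(47.1)
= 2014.2 mm

2014.2


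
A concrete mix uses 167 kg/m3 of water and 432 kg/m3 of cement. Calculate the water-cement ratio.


w/c = water / cement
w/c = 167 / 432 = 0.387

0.387


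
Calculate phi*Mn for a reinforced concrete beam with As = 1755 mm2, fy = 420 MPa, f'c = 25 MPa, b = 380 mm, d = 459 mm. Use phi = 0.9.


a = As * fy / (0.85 * f'c * b)
= 1755 * 420 / (0.85 * 25 * 380)
= 91.2817 mm
Mn = As * fy * (d - a/2) / 10^6
= 304.687 kN-m
phi*Mn = 0.9 * 304.687 = 274.22 kN-m

274.22


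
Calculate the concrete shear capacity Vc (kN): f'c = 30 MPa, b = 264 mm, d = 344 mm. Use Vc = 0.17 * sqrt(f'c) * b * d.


Vc = 0.17 * sqrt(30) * 264 * 344 / 1000
= 84.56 kN

84.56


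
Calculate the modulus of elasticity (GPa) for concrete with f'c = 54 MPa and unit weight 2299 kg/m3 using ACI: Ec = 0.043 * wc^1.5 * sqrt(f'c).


Ec = 0.043 * 2299^1.5 * sqrt(54) / 1000
= 34.83 GPa

34.83


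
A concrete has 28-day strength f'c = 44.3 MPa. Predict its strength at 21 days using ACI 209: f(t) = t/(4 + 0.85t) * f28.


f(21) = 21 / (4 + 0.85 * 21) * 44.3
= 21 / 21.85 * 44.3
= 42.58 MPa

42.58


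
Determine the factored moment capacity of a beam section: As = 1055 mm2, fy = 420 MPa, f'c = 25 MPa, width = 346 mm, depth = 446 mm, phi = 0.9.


a = As * fy / (0.85 * f'c * b)
= 1055 * 420 / (0.85 * 25 * 346)
= 60.2652 mm
Mn = As * fy * (d - a/2) / 10^6
= 184.2708 kN-m
phi*Mn = 0.9 * 184.2708 = 165.84 kN-m

165.84


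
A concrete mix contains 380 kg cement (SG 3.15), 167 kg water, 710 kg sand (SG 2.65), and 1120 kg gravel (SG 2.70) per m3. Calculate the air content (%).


Vol cement = 380 / (3.15 * 1000) = 0.120635 m3
Vol water = 167 / 1000 = 0.167 m3
Vol sand = 710 / (2.65 * 1000) = 0.267925 m3
Vol gravel = 1120 / (2.70 * 1000) = 0.414815 m3
Total solid + water volume = 0.970374 m3
Air = (1 - 0.970374) * 100 = 2.96%

2.96


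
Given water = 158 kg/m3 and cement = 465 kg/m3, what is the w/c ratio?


w/c = water / cement
w/c = 158 / 465 = 0.34

0.34


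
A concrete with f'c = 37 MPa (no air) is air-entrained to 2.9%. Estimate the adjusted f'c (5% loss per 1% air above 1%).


Strength loss = (2.9 - 1) * 5 = 9.5%
f'c = 37 * (1 - 9.5/100)
= 33.48 MPa

33.48


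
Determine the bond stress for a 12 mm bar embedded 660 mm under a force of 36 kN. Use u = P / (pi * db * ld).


u = P / (pi * db * ld)
= 36 * 1000 / (pi * 12 * 660)
= 1.447 MPa

1.447


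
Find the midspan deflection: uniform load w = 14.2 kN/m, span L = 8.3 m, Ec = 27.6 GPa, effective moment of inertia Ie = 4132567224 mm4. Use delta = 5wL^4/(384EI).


Convert: L = 8.3 m = 8300 mm, Ec = 27.6 GPa = 27600 MPa
delta = 5 * 14.2 * 8300^4 / (384 * 27600 * 4132567224)
= 7.69 mm

7.69


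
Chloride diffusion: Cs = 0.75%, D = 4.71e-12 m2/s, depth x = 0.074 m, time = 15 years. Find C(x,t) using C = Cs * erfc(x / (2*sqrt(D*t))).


t_seconds = 15 * 365.25 * 24 * 3600 = 473364000.0 s
arg = 0.074 / (2 * sqrt(4.71e-12 * 473364000.0))
= 0.7836
erfc(0.7836) = 0.2678
C = 0.75 * 0.2678 = 0.2008%

0.2008


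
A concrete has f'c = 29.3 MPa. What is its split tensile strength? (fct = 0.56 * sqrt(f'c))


fct = 0.56 * sqrt(29.3)
= 0.56 * 5.413
= 3.031 MPa

3.031


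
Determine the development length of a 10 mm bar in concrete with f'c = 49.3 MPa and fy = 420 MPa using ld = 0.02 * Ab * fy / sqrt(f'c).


Ab = pi * 10^2 / 4 = 78.54 mm2
ld = 0.02 * 78.54 * 420 / sqrt(49.3)
= 94.0 mm

94.0


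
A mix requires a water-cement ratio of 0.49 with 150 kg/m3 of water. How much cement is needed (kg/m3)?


Cement = water / (w/c)
= 150 / 0.49
= 306.1 kg/m3

306.1


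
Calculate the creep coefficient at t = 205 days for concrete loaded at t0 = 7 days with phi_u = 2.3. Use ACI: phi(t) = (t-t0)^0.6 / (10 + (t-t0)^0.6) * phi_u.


dt = 205 - 7 = 198
phi = 198^0.6 / (10 + 198^0.6) * 2.3
= 1.621

1.621


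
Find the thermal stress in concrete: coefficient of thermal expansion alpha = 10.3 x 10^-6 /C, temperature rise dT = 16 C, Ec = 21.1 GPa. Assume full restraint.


sigma = alpha * dT * Ec
= 10.3e-6 * 16 * 21.1 * 1000
= 3.477 MPa

3.477


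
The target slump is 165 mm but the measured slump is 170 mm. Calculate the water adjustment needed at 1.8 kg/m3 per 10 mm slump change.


Difference = 165 - 170 = -5 mm
Water adjustment = -5 * 1.8 / 10 = -0.9 kg/m3

-0.9


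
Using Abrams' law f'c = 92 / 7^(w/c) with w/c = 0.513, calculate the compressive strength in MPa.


f'c = 92 / 7^0.513
= 92 / 2.714
= 33.9 MPa

33.9


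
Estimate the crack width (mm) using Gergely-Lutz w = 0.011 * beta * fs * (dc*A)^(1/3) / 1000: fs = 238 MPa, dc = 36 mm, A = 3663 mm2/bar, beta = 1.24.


w = 0.011 * beta * fs * (dc * A)^(1/3) / 1000
= 0.011 * 1.24 * 238 * (36 * 3663)^(1/3) / 1000
= 0.165 mm

0.165


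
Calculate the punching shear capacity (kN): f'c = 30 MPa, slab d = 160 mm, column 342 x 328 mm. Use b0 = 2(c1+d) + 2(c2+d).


b0 = 2*(342 + 160) + 2*(328 + 160) = 1980 mm
Vc = 0.33 * sqrt(30) * 1980 * 160 / 1000
= 572.61 kN

572.61


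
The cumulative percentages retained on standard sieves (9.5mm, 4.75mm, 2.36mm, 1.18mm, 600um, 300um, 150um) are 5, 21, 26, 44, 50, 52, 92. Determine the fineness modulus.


FM = sum(cumulative % retained) / 100
= 290 / 100
= 2.9

2.9


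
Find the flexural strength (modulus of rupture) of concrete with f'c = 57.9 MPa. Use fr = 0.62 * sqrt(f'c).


fr = 0.62 * sqrt(57.9)
= 4.718 MPa

4.718


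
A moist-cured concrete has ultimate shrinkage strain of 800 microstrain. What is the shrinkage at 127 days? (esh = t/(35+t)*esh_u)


esh(127) = 127 / (35 + 127) * 800
= 127 / 162 * 800
= 627.2 microstrain

627.2


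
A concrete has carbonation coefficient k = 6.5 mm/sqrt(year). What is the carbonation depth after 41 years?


depth = k * sqrt(t)
= 6.5 * sqrt(41)
= 41.62 mm

41.62


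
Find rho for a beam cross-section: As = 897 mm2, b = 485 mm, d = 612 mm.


rho = As / (b * d)
= 897 / (485 * 612)
= 0.003

0.003


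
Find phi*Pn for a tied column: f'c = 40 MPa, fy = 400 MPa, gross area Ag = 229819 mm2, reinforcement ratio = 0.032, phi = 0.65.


Ast = rho * Ag = 0.032 * 229819 = 7354.208 mm2
phi*Pn = 0.65 * 0.80 * (0.85 * 40 * (229819 - 7354.208) + 400 * 7354.208) / 1000
= 5462.85 kN

5462.85


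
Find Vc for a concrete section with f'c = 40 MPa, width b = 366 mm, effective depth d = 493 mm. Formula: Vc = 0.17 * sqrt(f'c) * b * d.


Vc = 0.17 * sqrt(40) * 366 * 493 / 1000
= 194.0 kN

194.0


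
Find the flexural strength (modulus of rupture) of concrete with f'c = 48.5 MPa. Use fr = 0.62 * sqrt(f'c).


fr = 0.62 * sqrt(48.5)
= 4.318 MPa

4.318


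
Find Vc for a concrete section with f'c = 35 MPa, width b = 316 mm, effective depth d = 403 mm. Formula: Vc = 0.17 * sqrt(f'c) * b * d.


Vc = 0.17 * sqrt(35) * 316 * 403 / 1000
= 128.08 kN

128.08


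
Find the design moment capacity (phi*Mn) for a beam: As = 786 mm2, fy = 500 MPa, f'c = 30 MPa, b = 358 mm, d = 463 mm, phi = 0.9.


a = As * fy / (0.85 * f'c * b)
= 786 * 500 / (0.85 * 30 * 358)
= 43.0496 mm
Mn = As * fy * (d - a/2) / 10^6
= 173.4997 kN-m
phi*Mn = 0.9 * 173.4997 = 156.15 kN-m

156.15


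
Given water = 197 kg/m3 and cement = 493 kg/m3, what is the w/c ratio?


w/c = water / cement
w/c = 197 / 493 = 0.4

0.4


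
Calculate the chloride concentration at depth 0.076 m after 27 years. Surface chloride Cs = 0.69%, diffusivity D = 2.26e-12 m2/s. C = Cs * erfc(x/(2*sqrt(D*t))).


t_seconds = 27 * 365.25 * 24 * 3600 = 852055200.0 s
arg = 0.076 / (2 * sqrt(2.26e-12 * 852055200.0))
= 0.866
erfc(0.866) = 0.2207
C = 0.69 * 0.2207 = 0.1523%

0.1523


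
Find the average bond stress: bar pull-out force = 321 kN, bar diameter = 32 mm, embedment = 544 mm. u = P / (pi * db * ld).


u = P / (pi * db * ld)
= 321 * 1000 / (pi * 32 * 544)
= 5.87 MPa

5.87


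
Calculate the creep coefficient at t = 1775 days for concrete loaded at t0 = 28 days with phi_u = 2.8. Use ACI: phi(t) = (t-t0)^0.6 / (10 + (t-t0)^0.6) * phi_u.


dt = 1775 - 28 = 1747
phi = 1747^0.6 / (10 + 1747^0.6) * 2.8
= 2.515

2.515


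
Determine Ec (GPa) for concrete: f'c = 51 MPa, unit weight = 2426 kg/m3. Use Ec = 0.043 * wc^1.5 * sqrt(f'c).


Ec = 0.043 * 2426^1.5 * sqrt(51) / 1000
= 36.69 GPa

36.69


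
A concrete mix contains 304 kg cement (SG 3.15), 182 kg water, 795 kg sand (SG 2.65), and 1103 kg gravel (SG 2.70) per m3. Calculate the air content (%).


Vol cement = 304 / (3.15 * 1000) = 0.096508 m3
Vol water = 182 / 1000 = 0.182 m3
Vol sand = 795 / (2.65 * 1000) = 0.3 m3
Vol gravel = 1103 / (2.70 * 1000) = 0.408519 m3
Total solid + water volume = 0.987026 m3
Air = (1 - 0.987026) * 100 = 1.3%

1.3


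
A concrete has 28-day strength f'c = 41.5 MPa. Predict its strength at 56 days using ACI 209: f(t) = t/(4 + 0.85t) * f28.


f(56) = 56 / (4 + 0.85 * 56) * 41.5
= 56 / 51.6 * 41.5
= 45.04 MPa

45.04


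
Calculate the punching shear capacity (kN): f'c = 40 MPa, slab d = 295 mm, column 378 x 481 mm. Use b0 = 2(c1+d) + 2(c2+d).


b0 = 2*(378 + 295) + 2*(481 + 295) = 2898 mm
Vc = 0.33 * sqrt(40) * 2898 * 295 / 1000
= 1784.29 kN

1784.29


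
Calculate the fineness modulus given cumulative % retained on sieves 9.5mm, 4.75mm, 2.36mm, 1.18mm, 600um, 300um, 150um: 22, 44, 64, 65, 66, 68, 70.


FM = sum(cumulative % retained) / 100
= 399 / 100
= 3.99

3.99


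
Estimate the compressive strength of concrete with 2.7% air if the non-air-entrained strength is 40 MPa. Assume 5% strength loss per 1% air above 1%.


Strength loss = (2.7 - 1) * 5 = 8.5%
f'c = 40 * (1 - 8.5/100)
= 36.6 MPa

36.6


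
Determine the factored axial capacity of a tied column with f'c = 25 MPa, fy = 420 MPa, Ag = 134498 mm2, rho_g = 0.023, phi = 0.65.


Ast = rho * Ag = 0.023 * 134498 = 3093.454 mm2
phi*Pn = 0.65 * 0.80 * (0.85 * 25 * (134498 - 3093.454) + 420 * 3093.454) / 1000
= 2127.63 kN

2127.63


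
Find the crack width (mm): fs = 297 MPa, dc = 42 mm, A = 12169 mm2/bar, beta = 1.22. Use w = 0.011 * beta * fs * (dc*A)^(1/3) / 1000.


w = 0.011 * beta * fs * (dc * A)^(1/3) / 1000
= 0.011 * 1.22 * 297 * (42 * 12169)^(1/3) / 1000
= 0.319 mm

0.319


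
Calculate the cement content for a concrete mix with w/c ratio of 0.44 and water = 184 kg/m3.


Cement = water / (w/c)
= 184 / 0.44
= 418.2 kg/m3

418.2


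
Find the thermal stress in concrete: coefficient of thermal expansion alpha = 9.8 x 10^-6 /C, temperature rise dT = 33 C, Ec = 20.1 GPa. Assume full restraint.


sigma = alpha * dT * Ec
= 9.8e-6 * 33 * 20.1 * 1000
= 6.5 MPa

6.5


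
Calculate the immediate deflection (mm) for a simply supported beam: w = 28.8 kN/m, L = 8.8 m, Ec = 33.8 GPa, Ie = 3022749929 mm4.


Convert: L = 8.8 m = 8800 mm, Ec = 33.8 GPa = 33800 MPa
delta = 5 * 28.8 * 8800^4 / (384 * 33800 * 3022749929)
= 22.01 mm

22.01


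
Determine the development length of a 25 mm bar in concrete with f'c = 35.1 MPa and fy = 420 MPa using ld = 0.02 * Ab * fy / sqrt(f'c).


Ab = pi * 25^2 / 4 = 490.874 mm2
ld = 0.02 * 490.874 * 420 / sqrt(35.1)
= 696.0 mm

696.0


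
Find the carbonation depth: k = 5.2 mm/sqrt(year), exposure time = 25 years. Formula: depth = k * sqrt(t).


depth = k * sqrt(t)
= 5.2 * sqrt(25)
= 26.0 mm

26.0


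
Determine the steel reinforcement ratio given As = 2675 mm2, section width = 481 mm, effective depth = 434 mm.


rho = As / (b * d)
= 2675 / (481 * 434)
= 0.0128

0.0128


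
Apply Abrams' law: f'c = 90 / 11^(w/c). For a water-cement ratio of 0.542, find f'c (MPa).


f'c = 90 / 11^0.542
= 90 / 3.668
= 24.54 MPa

24.54


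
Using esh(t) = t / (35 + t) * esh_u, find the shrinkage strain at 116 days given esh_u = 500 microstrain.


esh(116) = 116 / (35 + 116) * 500
= 116 / 151 * 500
= 384.1 microstrain

384.1


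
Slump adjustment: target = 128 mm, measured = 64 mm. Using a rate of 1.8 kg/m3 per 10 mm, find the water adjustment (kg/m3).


Difference = 128 - 64 = 64 mm
Water adjustment = 64 * 1.8 / 10 = 11.5 kg/m3

11.5


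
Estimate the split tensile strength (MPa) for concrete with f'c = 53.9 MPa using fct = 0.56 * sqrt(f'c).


fct = 0.56 * sqrt(53.9)
= 0.56 * 7.342
= 4.111 MPa

4.111


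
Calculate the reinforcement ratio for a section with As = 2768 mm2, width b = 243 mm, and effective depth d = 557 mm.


rho = As / (b * d)
= 2768 / (243 * 557)
= 0.0205

0.0205


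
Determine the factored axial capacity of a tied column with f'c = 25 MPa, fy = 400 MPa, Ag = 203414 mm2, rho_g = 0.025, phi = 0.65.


Ast = rho * Ag = 0.025 * 203414 = 5085.35 mm2
phi*Pn = 0.65 * 0.80 * (0.85 * 25 * (203414 - 5085.35) + 400 * 5085.35) / 1000
= 3249.28 kN

3249.28


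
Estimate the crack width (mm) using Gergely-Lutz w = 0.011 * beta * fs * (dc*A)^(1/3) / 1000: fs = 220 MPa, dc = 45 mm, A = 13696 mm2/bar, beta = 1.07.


w = 0.011 * beta * fs * (dc * A)^(1/3) / 1000
= 0.011 * 1.07 * 220 * (45 * 13696)^(1/3) / 1000
= 0.22 mm

0.22


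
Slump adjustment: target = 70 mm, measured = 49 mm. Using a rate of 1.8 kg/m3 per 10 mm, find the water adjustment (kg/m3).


Difference = 70 - 49 = 21 mm
Water adjustment = 21 * 1.8 / 10 = 3.8 kg/m3

3.8


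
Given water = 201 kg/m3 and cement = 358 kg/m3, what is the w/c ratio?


w/c = water / cement
w/c = 201 / 358 = 0.561

0.561


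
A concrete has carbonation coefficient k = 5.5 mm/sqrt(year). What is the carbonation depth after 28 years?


depth = k * sqrt(t)
= 5.5 * sqrt(28)
= 29.1 mm

29.1


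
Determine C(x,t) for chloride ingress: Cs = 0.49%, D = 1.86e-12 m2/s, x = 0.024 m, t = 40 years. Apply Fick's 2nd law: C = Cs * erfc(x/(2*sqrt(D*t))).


t_seconds = 40 * 365.25 * 24 * 3600 = 1262304000.0 s
arg = 0.024 / (2 * sqrt(1.86e-12 * 1262304000.0))
= 0.2477
erfc(0.2477) = 0.7262
C = 0.49 * 0.7262 = 0.3558%

0.3558


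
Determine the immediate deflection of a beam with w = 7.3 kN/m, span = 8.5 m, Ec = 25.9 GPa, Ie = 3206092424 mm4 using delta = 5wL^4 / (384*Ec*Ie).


Convert: L = 8.5 m = 8500 mm, Ec = 25.9 GPa = 25900 MPa
delta = 5 * 7.3 * 8500^4 / (384 * 25900 * 3206092424)
= 5.98 mm

5.98


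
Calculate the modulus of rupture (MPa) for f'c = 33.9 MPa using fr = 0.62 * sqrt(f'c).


fr = 0.62 * sqrt(33.9)
= 3.61 MPa

3.61


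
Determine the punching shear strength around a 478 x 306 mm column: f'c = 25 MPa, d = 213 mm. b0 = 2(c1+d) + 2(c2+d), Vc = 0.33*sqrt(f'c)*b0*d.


b0 = 2*(478 + 213) + 2*(306 + 213) = 2420 mm
Vc = 0.33 * sqrt(25) * 2420 * 213 / 1000
= 850.51 kN

850.51


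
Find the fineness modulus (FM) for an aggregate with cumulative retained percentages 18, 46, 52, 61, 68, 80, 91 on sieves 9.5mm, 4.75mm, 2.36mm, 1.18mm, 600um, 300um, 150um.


FM = sum(cumulative % retained) / 100
= 416 / 100
= 4.16

4.16


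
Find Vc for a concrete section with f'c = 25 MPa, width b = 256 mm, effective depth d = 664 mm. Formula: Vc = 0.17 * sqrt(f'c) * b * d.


Vc = 0.17 * sqrt(25) * 256 * 664 / 1000
= 144.49 kN

144.49


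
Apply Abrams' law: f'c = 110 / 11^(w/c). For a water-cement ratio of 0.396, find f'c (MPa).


f'c = 110 / 11^0.396
= 110 / 2.585
= 42.56 MPa

42.56


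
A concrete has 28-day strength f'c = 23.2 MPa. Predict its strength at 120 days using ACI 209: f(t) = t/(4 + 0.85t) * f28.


f(120) = 120 / (4 + 0.85 * 120) * 23.2
= 120 / 106.0 * 23.2
= 26.26 MPa

26.26


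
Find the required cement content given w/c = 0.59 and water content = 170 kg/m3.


Cement = water / (w/c)
= 170 / 0.59
= 288.1 kg/m3

288.1


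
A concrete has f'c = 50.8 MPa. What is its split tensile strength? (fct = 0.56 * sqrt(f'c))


fct = 0.56 * sqrt(50.8)
= 0.56 * 7.127
= 3.991 MPa

3.991


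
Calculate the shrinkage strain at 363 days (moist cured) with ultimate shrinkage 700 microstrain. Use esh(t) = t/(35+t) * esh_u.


esh(363) = 363 / (35 + 363) * 700
= 363 / 398 * 700
= 638.4 microstrain

638.4


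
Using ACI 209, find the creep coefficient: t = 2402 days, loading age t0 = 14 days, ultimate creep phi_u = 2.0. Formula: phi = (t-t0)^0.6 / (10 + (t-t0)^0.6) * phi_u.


dt = 2402 - 14 = 2388
phi = 2388^0.6 / (10 + 2388^0.6) * 2.0
= 1.828

1.828


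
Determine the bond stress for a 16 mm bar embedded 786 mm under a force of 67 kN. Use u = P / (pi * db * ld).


u = P / (pi * db * ld)
= 67 * 1000 / (pi * 16 * 786)
= 1.696 MPa

1.696


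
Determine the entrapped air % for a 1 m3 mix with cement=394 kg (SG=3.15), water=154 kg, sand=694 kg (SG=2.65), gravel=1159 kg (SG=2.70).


Vol cement = 394 / (3.15 * 1000) = 0.125079 m3
Vol water = 154 / 1000 = 0.154 m3
Vol sand = 694 / (2.65 * 1000) = 0.261887 m3
Vol gravel = 1159 / (2.70 * 1000) = 0.429259 m3
Total solid + water volume = 0.970225 m3
Air = (1 - 0.970225) * 100 = 2.98%

2.98


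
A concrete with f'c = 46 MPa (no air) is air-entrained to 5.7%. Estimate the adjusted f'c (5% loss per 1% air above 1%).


Strength loss = (5.7 - 1) * 5 = 23.5%
f'c = 46 * (1 - 23.5/100)
= 35.19 MPa

35.19


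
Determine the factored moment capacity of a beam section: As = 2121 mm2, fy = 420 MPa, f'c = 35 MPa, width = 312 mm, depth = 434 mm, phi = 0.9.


a = As * fy / (0.85 * f'c * b)
= 2121 * 420 / (0.85 * 35 * 312)
= 95.9729 mm
Mn = As * fy * (d - a/2) / 10^6
= 343.8686 kN-m
phi*Mn = 0.9 * 343.8686 = 309.48 kN-m

309.48


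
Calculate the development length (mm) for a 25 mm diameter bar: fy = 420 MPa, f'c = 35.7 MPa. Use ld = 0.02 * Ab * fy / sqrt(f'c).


Ab = pi * 25^2 / 4 = 490.874 mm2
ld = 0.02 * 490.874 * 420 / sqrt(35.7)
= 690.1 mm

690.1


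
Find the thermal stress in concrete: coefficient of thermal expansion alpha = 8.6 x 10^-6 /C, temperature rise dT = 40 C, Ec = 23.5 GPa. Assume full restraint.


sigma = alpha * dT * Ec
= 8.6e-6 * 40 * 23.5 * 1000
= 8.084 MPa

8.084


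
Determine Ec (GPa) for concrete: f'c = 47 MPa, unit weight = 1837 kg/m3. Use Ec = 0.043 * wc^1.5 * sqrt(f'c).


Ec = 0.043 * 1837^1.5 * sqrt(47) / 1000
= 23.21 GPa

23.21


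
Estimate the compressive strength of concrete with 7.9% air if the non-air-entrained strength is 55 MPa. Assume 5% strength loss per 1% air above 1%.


Strength loss = (7.9 - 1) * 5 = 34.5%
f'c = 55 * (1 - 34.5/100)
= 36.02 MPa

36.02


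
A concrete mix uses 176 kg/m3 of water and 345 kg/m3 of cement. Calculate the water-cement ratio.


w/c = water / cement
w/c = 176 / 345 = 0.51

0.51


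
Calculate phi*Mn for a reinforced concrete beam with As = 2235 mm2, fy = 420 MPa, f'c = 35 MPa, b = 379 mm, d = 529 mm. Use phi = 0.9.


a = As * fy / (0.85 * f'c * b)
= 2235 * 420 / (0.85 * 35 * 379)
= 83.2531 mm
Mn = As * fy * (d - a/2) / 10^6
= 457.4974 kN-m
phi*Mn = 0.9 * 457.4974 = 411.75 kN-m

411.75


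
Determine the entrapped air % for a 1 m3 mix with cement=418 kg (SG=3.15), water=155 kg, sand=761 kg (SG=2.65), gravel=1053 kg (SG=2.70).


Vol cement = 418 / (3.15 * 1000) = 0.132698 m3
Vol water = 155 / 1000 = 0.155 m3
Vol sand = 761 / (2.65 * 1000) = 0.28717 m3
Vol gravel = 1053 / (2.70 * 1000) = 0.39 m3
Total solid + water volume = 0.964868 m3
Air = (1 - 0.964868) * 100 = 3.51%

3.51


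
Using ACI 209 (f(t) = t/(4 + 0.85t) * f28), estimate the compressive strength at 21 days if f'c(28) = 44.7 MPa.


f(21) = 21 / (4 + 0.85 * 21) * 44.7
= 21 / 21.85 * 44.7
= 42.96 MPa

42.96


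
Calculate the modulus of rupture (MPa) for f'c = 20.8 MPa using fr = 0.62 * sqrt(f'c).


fr = 0.62 * sqrt(20.8)
= 2.828 MPa

2.828


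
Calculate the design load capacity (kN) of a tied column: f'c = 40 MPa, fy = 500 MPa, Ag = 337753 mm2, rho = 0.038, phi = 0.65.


Ast = rho * Ag = 0.038 * 337753 = 12834.614 mm2
phi*Pn = 0.65 * 0.80 * (0.85 * 40 * (337753 - 12834.614) + 500 * 12834.614) / 1000
= 9081.56 kN

9081.56


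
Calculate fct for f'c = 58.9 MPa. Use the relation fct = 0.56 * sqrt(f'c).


fct = 0.56 * sqrt(58.9)
= 0.56 * 7.675
= 4.298 MPa

4.298


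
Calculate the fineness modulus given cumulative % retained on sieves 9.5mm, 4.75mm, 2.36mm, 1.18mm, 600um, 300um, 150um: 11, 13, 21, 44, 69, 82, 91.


FM = sum(cumulative % retained) / 100
= 331 / 100
= 3.31

3.31


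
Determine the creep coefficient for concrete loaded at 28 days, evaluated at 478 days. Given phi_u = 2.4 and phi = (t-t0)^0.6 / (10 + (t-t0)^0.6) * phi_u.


dt = 478 - 28 = 450
phi = 450^0.6 / (10 + 450^0.6) * 2.4
= 1.911

1.911


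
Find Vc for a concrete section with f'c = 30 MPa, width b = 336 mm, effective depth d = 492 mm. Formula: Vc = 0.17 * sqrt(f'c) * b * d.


Vc = 0.17 * sqrt(30) * 336 * 492 / 1000
= 153.93 kN

153.93


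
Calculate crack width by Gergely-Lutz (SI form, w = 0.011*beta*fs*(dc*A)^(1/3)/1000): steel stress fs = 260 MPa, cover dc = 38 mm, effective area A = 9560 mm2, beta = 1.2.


w = 0.011 * beta * fs * (dc * A)^(1/3) / 1000
= 0.011 * 1.2 * 260 * (38 * 9560)^(1/3) / 1000
= 0.245 mm

0.245


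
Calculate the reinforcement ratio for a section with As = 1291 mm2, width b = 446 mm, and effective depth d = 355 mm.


rho = As / (b * d)
= 1291 / (446 * 355)
= 0.0082

0.0082


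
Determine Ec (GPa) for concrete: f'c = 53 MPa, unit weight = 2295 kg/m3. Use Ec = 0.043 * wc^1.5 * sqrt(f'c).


Ec = 0.043 * 2295^1.5 * sqrt(53) / 1000
= 34.42 GPa

34.42


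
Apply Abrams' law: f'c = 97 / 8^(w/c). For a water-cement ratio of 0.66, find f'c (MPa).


f'c = 97 / 8^0.66
= 97 / 3.945
= 24.59 MPa

24.59


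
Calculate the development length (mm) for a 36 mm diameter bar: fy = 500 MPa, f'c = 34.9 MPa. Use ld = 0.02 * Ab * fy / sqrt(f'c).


Ab = pi * 36^2 / 4 = 1017.876 mm2
ld = 0.02 * 1017.876 * 500 / sqrt(34.9)
= 1723.0 mm

1723.0


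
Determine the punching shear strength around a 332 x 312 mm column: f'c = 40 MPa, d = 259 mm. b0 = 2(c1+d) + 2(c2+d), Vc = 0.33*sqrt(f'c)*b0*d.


b0 = 2*(332 + 259) + 2*(312 + 259) = 2324 mm
Vc = 0.33 * sqrt(40) * 2324 * 259 / 1000
= 1256.26 kN

1256.26


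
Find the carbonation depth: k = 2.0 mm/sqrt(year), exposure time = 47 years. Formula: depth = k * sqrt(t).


depth = k * sqrt(t)
= 2.0 * sqrt(47)
= 13.71 mm

13.71


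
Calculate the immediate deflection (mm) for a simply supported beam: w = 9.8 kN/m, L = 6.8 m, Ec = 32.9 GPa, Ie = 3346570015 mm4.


Convert: L = 6.8 m = 6800 mm, Ec = 32.9 GPa = 32900 MPa
delta = 5 * 9.8 * 6800^4 / (384 * 32900 * 3346570015)
= 2.48 mm

2.48


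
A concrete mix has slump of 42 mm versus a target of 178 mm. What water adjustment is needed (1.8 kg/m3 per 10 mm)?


Difference = 178 - 42 = 136 mm
Water adjustment = 136 * 1.8 / 10 = 24.5 kg/m3

24.5


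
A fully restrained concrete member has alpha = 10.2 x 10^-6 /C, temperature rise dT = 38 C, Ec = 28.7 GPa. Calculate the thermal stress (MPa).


sigma = alpha * dT * Ec
= 10.2e-6 * 38 * 28.7 * 1000
= 11.124 MPa

11.124


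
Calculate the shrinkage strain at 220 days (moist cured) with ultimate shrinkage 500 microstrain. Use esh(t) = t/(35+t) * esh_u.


esh(220) = 220 / (35 + 220) * 500
= 220 / 255 * 500
= 431.4 microstrain

431.4


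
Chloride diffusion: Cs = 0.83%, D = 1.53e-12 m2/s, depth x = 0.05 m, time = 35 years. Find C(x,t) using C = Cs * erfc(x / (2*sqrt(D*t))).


t_seconds = 35 * 365.25 * 24 * 3600 = 1104516000.0 s
arg = 0.05 / (2 * sqrt(1.53e-12 * 1104516000.0))
= 0.6081
erfc(0.6081) = 0.3898
C = 0.83 * 0.3898 = 0.3235%

0.3235


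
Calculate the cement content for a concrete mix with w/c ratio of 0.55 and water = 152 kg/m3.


Cement = water / (w/c)
= 152 / 0.55
= 276.4 kg/m3

276.4


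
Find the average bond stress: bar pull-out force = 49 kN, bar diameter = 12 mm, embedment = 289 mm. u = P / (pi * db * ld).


u = P / (pi * db * ld)
= 49 * 1000 / (pi * 12 * 289)
= 4.497 MPa

4.497


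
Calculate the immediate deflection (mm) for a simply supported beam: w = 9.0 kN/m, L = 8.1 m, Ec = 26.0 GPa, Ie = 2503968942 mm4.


Convert: L = 8.1 m = 8100 mm, Ec = 26.0 GPa = 26000 MPa
delta = 5 * 9.0 * 8100^4 / (384 * 26000 * 2503968942)
= 7.75 mm

7.75


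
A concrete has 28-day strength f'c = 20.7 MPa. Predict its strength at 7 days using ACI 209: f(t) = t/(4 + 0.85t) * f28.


f(7) = 7 / (4 + 0.85 * 7) * 20.7
= 7 / 9.95 * 20.7
= 14.56 MPa

14.56


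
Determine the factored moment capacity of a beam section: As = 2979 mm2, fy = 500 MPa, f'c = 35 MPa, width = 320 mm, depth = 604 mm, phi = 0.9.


a = As * fy / (0.85 * f'c * b)
= 2979 * 500 / (0.85 * 35 * 320)
= 156.4601 mm
Mn = As * fy * (d - a/2) / 10^6
= 783.1344 kN-m
phi*Mn = 0.9 * 783.1344 = 704.82 kN-m

704.82


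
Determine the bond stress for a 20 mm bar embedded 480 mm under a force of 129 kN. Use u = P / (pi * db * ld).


u = P / (pi * db * ld)
= 129 * 1000 / (pi * 20 * 480)
= 4.277 MPa

4.277


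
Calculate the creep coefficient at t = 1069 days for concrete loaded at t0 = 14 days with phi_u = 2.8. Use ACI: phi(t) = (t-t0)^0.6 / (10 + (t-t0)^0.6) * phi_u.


dt = 1069 - 14 = 1055
phi = 1055^0.6 / (10 + 1055^0.6) * 2.8
= 2.427

2.427


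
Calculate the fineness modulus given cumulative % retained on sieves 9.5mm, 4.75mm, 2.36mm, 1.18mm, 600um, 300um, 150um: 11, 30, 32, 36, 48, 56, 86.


FM = sum(cumulative % retained) / 100
= 299 / 100
= 2.99

2.99


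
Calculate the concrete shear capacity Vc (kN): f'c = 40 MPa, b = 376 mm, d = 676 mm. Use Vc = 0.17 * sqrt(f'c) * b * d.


Vc = 0.17 * sqrt(40) * 376 * 676 / 1000
= 273.28 kN

273.28


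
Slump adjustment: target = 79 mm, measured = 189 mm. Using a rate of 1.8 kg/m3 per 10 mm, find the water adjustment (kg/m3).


Difference = 79 - 189 = -110 mm
Water adjustment = -110 * 1.8 / 10 = -19.8 kg/m3

-19.8


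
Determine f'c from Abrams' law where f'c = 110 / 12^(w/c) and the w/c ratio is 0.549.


f'c = 110 / 12^0.549
= 110 / 3.913
= 28.11 MPa

28.11


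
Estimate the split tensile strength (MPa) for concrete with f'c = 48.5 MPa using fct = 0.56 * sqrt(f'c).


fct = 0.56 * sqrt(48.5)
= 0.56 * 6.964
= 3.9 MPa

3.9


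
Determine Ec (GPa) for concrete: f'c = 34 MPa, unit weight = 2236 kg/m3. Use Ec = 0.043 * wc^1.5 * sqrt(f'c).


Ec = 0.043 * 2236^1.5 * sqrt(34) / 1000
= 26.51 GPa

26.51


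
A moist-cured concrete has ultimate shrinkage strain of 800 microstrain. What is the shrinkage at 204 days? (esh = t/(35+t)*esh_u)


esh(204) = 204 / (35 + 204) * 800
= 204 / 239 * 800
= 682.8 microstrain

682.8


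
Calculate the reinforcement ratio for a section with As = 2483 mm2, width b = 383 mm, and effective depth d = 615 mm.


rho = As / (b * d)
= 2483 / (383 * 615)
= 0.0105

0.0105


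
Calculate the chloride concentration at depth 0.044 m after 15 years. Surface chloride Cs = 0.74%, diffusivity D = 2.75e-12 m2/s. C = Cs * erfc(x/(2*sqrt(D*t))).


t_seconds = 15 * 365.25 * 24 * 3600 = 473364000.0 s
arg = 0.044 / (2 * sqrt(2.75e-12 * 473364000.0))
= 0.6098
erfc(0.6098) = 0.3885
C = 0.74 * 0.3885 = 0.2875%

0.2875


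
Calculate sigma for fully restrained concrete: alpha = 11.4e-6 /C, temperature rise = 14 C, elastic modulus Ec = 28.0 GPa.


sigma = alpha * dT * Ec
= 11.4e-6 * 14 * 28.0 * 1000
= 4.469 MPa

4.469


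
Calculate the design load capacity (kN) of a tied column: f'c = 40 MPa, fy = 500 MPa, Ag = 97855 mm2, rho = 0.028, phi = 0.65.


Ast = rho * Ag = 0.028 * 97855 = 2739.94 mm2
phi*Pn = 0.65 * 0.80 * (0.85 * 40 * (97855 - 2739.94) + 500 * 2739.94) / 1000
= 2394.02 kN

2394.02


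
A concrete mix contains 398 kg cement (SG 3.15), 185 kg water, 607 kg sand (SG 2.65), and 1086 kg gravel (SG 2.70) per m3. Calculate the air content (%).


Vol cement = 398 / (3.15 * 1000) = 0.126349 m3
Vol water = 185 / 1000 = 0.185 m3
Vol sand = 607 / (2.65 * 1000) = 0.229057 m3
Vol gravel = 1086 / (2.70 * 1000) = 0.402222 m3
Total solid + water volume = 0.942628 m3
Air = (1 - 0.942628) * 100 = 5.74%

5.74


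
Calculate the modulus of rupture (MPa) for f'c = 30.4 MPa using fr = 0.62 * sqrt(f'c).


fr = 0.62 * sqrt(30.4)
= 3.418 MPa

3.418


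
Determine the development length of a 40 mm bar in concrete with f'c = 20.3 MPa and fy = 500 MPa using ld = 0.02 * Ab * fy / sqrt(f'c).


Ab = pi * 40^2 / 4 = 1256.637 mm2
ld = 0.02 * 1256.637 * 500 / sqrt(20.3)
= 2789.1 mm

2789.1


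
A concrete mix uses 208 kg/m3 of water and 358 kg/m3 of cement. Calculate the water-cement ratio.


w/c = water / cement
w/c = 208 / 358 = 0.581

0.581


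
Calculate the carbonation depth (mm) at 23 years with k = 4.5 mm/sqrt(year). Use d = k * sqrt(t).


depth = k * sqrt(t)
= 4.5 * sqrt(23)
= 21.58 mm

21.58


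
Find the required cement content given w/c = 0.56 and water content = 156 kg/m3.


Cement = water / (w/c)
= 156 / 0.56
= 278.6 kg/m3

278.6


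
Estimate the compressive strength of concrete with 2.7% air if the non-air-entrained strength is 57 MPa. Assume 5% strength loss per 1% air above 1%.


Strength loss = (2.7 - 1) * 5 = 8.5%
f'c = 57 * (1 - 8.5/100)
= 52.16 MPa

52.16


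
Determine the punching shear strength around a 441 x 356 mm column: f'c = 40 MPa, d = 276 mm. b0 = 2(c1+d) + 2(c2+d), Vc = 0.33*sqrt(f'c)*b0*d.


b0 = 2*(441 + 276) + 2*(356 + 276) = 2698 mm
Vc = 0.33 * sqrt(40) * 2698 * 276 / 1000
= 1554.16 kN

1554.16


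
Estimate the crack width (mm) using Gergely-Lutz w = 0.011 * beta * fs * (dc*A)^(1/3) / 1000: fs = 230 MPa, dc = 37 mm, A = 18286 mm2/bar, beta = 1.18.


w = 0.011 * beta * fs * (dc * A)^(1/3) / 1000
= 0.011 * 1.18 * 230 * (37 * 18286)^(1/3) / 1000
= 0.262 mm

0.262


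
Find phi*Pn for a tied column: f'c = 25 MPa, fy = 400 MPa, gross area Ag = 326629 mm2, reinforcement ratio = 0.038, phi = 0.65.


Ast = rho * Ag = 0.038 * 326629 = 12411.902 mm2
phi*Pn = 0.65 * 0.80 * (0.85 * 25 * (326629 - 12411.902) + 400 * 12411.902) / 1000
= 6053.77 kN

6053.77


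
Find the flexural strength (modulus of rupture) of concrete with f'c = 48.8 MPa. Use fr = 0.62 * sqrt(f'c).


fr = 0.62 * sqrt(48.8)
= 4.331 MPa

4.331


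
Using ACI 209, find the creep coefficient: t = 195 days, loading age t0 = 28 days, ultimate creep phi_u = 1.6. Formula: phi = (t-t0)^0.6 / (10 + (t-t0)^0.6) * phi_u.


dt = 195 - 28 = 167
phi = 167^0.6 / (10 + 167^0.6) * 1.6
= 1.093

1.093


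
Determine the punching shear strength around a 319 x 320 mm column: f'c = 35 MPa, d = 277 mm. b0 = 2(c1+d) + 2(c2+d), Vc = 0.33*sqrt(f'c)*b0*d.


b0 = 2*(319 + 277) + 2*(320 + 277) = 2386 mm
Vc = 0.33 * sqrt(35) * 2386 * 277 / 1000
= 1290.32 kN

1290.32


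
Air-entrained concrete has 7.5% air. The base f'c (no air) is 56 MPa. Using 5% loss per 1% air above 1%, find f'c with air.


Strength loss = (7.5 - 1) * 5 = 32.5%
f'c = 56 * (1 - 32.5/100)
= 37.8 MPa

37.8


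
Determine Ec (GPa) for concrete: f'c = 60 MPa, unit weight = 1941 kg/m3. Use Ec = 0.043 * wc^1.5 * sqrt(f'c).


Ec = 0.043 * 1941^1.5 * sqrt(60) / 1000
= 28.48 GPa

28.48


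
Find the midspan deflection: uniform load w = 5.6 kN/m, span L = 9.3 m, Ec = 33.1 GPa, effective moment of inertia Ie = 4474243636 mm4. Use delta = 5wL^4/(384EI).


Convert: L = 9.3 m = 9300 mm, Ec = 33.1 GPa = 33100 MPa
delta = 5 * 5.6 * 9300^4 / (384 * 33100 * 4474243636)
= 3.68 mm

3.68


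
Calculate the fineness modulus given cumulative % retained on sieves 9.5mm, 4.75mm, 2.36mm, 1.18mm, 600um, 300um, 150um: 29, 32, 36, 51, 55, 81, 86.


FM = sum(cumulative % retained) / 100
= 370 / 100
= 3.7

3.7


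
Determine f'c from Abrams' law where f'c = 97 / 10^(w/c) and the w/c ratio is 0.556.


f'c = 97 / 10^0.556
= 97 / 3.597
= 26.96 MPa

26.96


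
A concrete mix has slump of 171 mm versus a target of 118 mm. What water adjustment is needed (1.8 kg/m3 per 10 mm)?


Difference = 118 - 171 = -53 mm
Water adjustment = -53 * 1.8 / 10 = -9.5 kg/m3

-9.5


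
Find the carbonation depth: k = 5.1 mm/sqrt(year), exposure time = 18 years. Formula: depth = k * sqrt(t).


depth = k * sqrt(t)
= 5.1 * sqrt(18)
= 21.64 mm

21.64


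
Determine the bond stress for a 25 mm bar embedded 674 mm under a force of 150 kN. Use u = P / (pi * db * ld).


u = P / (pi * db * ld)
= 150 * 1000 / (pi * 25 * 674)
= 2.834 MPa

2.834


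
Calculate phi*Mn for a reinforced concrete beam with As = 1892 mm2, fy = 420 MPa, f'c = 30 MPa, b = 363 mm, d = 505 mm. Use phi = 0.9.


a = As * fy / (0.85 * f'c * b)
= 1892 * 420 / (0.85 * 30 * 363)
= 85.8467 mm
Mn = As * fy * (d - a/2) / 10^6
= 367.1846 kN-m
phi*Mn = 0.9 * 367.1846 = 330.47 kN-m

330.47


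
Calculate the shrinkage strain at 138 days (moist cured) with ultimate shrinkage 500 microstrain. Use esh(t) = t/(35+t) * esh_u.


esh(138) = 138 / (35 + 138) * 500
= 138 / 173 * 500
= 398.8 microstrain

398.8


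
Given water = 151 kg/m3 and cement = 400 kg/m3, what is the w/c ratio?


w/c = water / cement
w/c = 151 / 400 = 0.378

0.378


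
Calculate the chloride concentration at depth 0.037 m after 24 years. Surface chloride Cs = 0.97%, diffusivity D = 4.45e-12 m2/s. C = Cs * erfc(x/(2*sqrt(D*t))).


t_seconds = 24 * 365.25 * 24 * 3600 = 757382400.0 s
arg = 0.037 / (2 * sqrt(4.45e-12 * 757382400.0))
= 0.3187
erfc(0.3187) = 0.6522
C = 0.97 * 0.6522 = 0.6327%

0.6327


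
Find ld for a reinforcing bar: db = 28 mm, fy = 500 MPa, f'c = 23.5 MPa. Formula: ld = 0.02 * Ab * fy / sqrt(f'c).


Ab = pi * 28^2 / 4 = 615.752 mm2
ld = 0.02 * 615.752 * 500 / sqrt(23.5)
= 1270.2 mm

1270.2


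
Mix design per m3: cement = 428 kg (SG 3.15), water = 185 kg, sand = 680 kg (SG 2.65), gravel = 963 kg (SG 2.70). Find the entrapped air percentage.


Vol cement = 428 / (3.15 * 1000) = 0.135873 m3
Vol water = 185 / 1000 = 0.185 m3
Vol sand = 680 / (2.65 * 1000) = 0.256604 m3
Vol gravel = 963 / (2.70 * 1000) = 0.356667 m3
Total solid + water volume = 0.934143 m3
Air = (1 - 0.934143) * 100 = 6.59%

6.59


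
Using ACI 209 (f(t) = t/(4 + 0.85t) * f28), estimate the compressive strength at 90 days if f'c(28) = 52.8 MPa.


f(90) = 90 / (4 + 0.85 * 90) * 52.8
= 90 / 80.5 * 52.8
= 59.03 MPa

59.03


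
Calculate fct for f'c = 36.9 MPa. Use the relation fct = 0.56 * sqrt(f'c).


fct = 0.56 * sqrt(36.9)
= 0.56 * 6.075
= 3.402 MPa

3.402


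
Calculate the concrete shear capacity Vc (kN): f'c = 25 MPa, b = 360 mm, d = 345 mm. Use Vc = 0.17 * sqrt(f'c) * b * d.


Vc = 0.17 * sqrt(25) * 360 * 345 / 1000
= 105.57 kN

105.57


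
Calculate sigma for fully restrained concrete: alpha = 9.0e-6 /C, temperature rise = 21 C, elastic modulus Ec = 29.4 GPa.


sigma = alpha * dT * Ec
= 9.0e-6 * 21 * 29.4 * 1000
= 5.557 MPa

5.557


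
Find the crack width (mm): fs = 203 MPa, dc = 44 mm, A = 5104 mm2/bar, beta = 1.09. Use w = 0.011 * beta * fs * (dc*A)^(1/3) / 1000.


w = 0.011 * beta * fs * (dc * A)^(1/3) / 1000
= 0.011 * 1.09 * 203 * (44 * 5104)^(1/3) / 1000
= 0.148 mm

0.148


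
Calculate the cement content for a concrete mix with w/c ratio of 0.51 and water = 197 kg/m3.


Cement = water / (w/c)
= 197 / 0.51
= 386.3 kg/m3

386.3
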